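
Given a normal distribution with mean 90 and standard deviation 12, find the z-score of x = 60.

-2.5

Step 1: Recall the z-score formula: z = (x - mu) / sigma
Step 2: Substitute values: z = (60 - 90) / 12
Step 3: z = -30 / 12 = -2.5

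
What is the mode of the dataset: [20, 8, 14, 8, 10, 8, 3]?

8

Step 1: Count the frequency of each value:
  3: appears 1 time(s)
  8: appears 3 time(s)
  10: appears 1 time(s)
  14: appears 1 time(s)
  20: appears 1 time(s)
Step 2: The value 8 appears most frequently (3 times).
Step 3: Mode = 8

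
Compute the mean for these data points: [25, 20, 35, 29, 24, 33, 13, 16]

24.375

Step 1: Sum all values: 25 + 20 + 35 + 29 + 24 + 33 + 13 + 16 = 195
Step 2: Count the number of values: n = 8
Step 3: Mean = sum / n = 195 / 8 = 24.375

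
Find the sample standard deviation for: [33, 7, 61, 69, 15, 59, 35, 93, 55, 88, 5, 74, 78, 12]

30.7342

Step 1: Compute the mean: 48.8571
Step 2: Sum of squared deviations from the mean: 12279.7143
Step 3: Sample variance = 12279.7143 / 13 = 944.5934
Step 4: Standard deviation = sqrt(944.5934) = 30.7342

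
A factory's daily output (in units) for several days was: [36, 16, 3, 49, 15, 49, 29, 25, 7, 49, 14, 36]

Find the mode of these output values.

49

Step 1: Count the frequency of each value:
  3: appears 1 time(s)
  7: appears 1 time(s)
  14: appears 1 time(s)
  15: appears 1 time(s)
  16: appears 1 time(s)
  25: appears 1 time(s)
  29: appears 1 time(s)
  36: appears 2 time(s)
  49: appears 3 time(s)
Step 2: The value 49 appears most frequently (3 times).
Step 3: Mode = 49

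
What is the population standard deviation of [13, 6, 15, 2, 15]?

5.2688

Step 1: Compute the mean: 10.2
Step 2: Sum of squared deviations from the mean: 138.8
Step 3: Population variance = 138.8 / 5 = 27.76
Step 4: Standard deviation = sqrt(27.76) = 5.2688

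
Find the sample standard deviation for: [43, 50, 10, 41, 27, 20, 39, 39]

13.3944

Step 1: Compute the mean: 33.625
Step 2: Sum of squared deviations from the mean: 1255.875
Step 3: Sample variance = 1255.875 / 7 = 179.4107
Step 4: Standard deviation = sqrt(179.4107) = 13.3944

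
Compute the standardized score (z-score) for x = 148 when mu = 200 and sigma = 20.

-2.6

Step 1: Recall the z-score formula: z = (x - mu) / sigma
Step 2: Substitute values: z = (148 - 200) / 20
Step 3: z = -52 / 20 = -2.6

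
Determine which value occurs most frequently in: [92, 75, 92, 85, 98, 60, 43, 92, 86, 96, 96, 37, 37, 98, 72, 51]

92

Step 1: Count the frequency of each value:
  37: appears 2 time(s)
  43: appears 1 time(s)
  51: appears 1 time(s)
  60: appears 1 time(s)
  72: appears 1 time(s)
  75: appears 1 time(s)
  85: appears 1 time(s)
  86: appears 1 time(s)
  92: appears 3 time(s)
  96: appears 2 time(s)
  98: appears 2 time(s)
Step 2: The value 92 appears most frequently (3 times).
Step 3: Mode = 92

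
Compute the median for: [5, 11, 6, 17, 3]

6

Step 1: Sort the data in ascending order: [3, 5, 6, 11, 17]
Step 2: The number of values is n = 5.
Step 3: Since n is odd, the median is the middle value at position 3: 6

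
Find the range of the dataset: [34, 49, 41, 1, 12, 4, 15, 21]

48

Step 1: Identify the maximum value: max = 49
Step 2: Identify the minimum value: min = 1
Step 3: Range = max - min = 49 - 1 = 48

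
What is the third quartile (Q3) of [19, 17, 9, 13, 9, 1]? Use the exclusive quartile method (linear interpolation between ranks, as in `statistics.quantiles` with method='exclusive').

17.5

Step 1: Sort the data: [1, 9, 9, 13, 17, 19]
Step 2: n = 6
Step 3: Using the exclusive quartile method:
  Q1 = 7
  Q2 (median) = 11
  Q3 = 17.5
  IQR = Q3 - Q1 = 17.5 - 7 = 10.5
Step 4: Q3 = 17.5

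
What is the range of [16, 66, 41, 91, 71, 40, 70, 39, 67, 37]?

75

Step 1: Identify the maximum value: max = 91
Step 2: Identify the minimum value: min = 16
Step 3: Range = max - min = 91 - 16 = 75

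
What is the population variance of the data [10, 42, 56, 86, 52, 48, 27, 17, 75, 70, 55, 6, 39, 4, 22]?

620.24

Step 1: Compute the mean: (10 + 42 + 56 + 86 + 52 + 48 + 27 + 17 + 75 + 70 + 55 + 6 + 39 + 4 + 22) / 15 = 40.6
Step 2: Compute squared deviations from the mean:
  (10 - 40.6)^2 = 936.36
  (42 - 40.6)^2 = 1.96
  (56 - 40.6)^2 = 237.16
  (86 - 40.6)^2 = 2061.16
  (52 - 40.6)^2 = 129.96
  (48 - 40.6)^2 = 54.76
  (27 - 40.6)^2 = 184.96
  (17 - 40.6)^2 = 556.96
  (75 - 40.6)^2 = 1183.36
  (70 - 40.6)^2 = 864.36
  (55 - 40.6)^2 = 207.36
  (6 - 40.6)^2 = 1197.16
  (39 - 40.6)^2 = 2.56
  (4 - 40.6)^2 = 1339.56
  (22 - 40.6)^2 = 345.96
Step 3: Sum of squared deviations = 9303.6
Step 4: Population variance = 9303.6 / 15 = 620.24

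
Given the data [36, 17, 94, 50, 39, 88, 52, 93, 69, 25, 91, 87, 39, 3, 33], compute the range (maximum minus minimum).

91

Step 1: Identify the maximum value: max = 94
Step 2: Identify the minimum value: min = 3
Step 3: Range = max - min = 94 - 3 = 91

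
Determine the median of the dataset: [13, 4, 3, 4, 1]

4

Step 1: Sort the data in ascending order: [1, 3, 4, 4, 13]
Step 2: The number of values is n = 5.
Step 3: Since n is odd, the median is the middle value at position 3: 4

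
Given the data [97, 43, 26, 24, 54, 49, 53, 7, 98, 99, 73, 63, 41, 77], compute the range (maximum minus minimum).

92

Step 1: Identify the maximum value: max = 99
Step 2: Identify the minimum value: min = 7
Step 3: Range = max - min = 99 - 7 = 92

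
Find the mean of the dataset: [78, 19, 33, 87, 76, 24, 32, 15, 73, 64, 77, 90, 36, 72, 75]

56.7333

Step 1: Sum all values: 78 + 19 + 33 + 87 + 76 + 24 + 32 + 15 + 73 + 64 + 77 + 90 + 36 + 72 + 75 = 851
Step 2: Count the number of values: n = 15
Step 3: Mean = sum / n = 851 / 15 = 56.7333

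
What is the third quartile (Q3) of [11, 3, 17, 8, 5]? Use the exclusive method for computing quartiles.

14

Step 1: Sort the data: [3, 5, 8, 11, 17]
Step 2: n = 5
Step 3: Using the exclusive quartile method:
  Q1 = 4
  Q2 (median) = 8
  Q3 = 14
  IQR = Q3 - Q1 = 14 - 4 = 10
Step 4: Q3 = 14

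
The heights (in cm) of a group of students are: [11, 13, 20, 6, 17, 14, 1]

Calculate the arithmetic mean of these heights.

11.7143

Step 1: Sum all values: 11 + 13 + 20 + 6 + 17 + 14 + 1 = 82
Step 2: Count the number of values: n = 7
Step 3: Mean = sum / n = 82 / 7 = 11.7143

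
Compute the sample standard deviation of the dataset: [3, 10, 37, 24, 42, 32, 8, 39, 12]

15.0416

Step 1: Compute the mean: 23
Step 2: Sum of squared deviations from the mean: 1810
Step 3: Sample variance = 1810 / 8 = 226.25
Step 4: Standard deviation = sqrt(226.25) = 15.0416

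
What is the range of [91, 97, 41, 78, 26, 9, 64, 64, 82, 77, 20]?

88

Step 1: Identify the maximum value: max = 97
Step 2: Identify the minimum value: min = 9
Step 3: Range = max - min = 97 - 9 = 88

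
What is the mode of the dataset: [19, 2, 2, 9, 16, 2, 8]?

2

Step 1: Count the frequency of each value:
  2: appears 3 time(s)
  8: appears 1 time(s)
  9: appears 1 time(s)
  16: appears 1 time(s)
  19: appears 1 time(s)
Step 2: The value 2 appears most frequently (3 times).
Step 3: Mode = 2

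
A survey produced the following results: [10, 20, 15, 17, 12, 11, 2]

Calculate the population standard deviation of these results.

5.3681

Step 1: Compute the mean: 12.4286
Step 2: Sum of squared deviations from the mean: 201.7143
Step 3: Population variance = 201.7143 / 7 = 28.8163
Step 4: Standard deviation = sqrt(28.8163) = 5.3681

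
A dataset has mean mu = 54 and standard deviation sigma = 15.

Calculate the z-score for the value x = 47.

-0.4667

Step 1: Recall the z-score formula: z = (x - mu) / sigma
Step 2: Substitute values: z = (47 - 54) / 15
Step 3: z = -7 / 15 = -0.4667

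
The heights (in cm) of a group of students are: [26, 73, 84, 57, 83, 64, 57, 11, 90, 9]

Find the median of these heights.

60.5

Step 1: Sort the data in ascending order: [9, 11, 26, 57, 57, 64, 73, 83, 84, 90]
Step 2: The number of values is n = 10.
Step 3: Since n is even, the median is the average of positions 5 and 6:
  Median = (57 + 64) / 2 = 60.5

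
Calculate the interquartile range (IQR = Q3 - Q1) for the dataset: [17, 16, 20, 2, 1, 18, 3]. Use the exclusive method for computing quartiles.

16

Step 1: Sort the data: [1, 2, 3, 16, 17, 18, 20]
Step 2: n = 7
Step 3: Using the exclusive quartile method:
  Q1 = 2
  Q2 (median) = 16
  Q3 = 18
  IQR = Q3 - Q1 = 18 - 2 = 16
Step 4: IQR = 16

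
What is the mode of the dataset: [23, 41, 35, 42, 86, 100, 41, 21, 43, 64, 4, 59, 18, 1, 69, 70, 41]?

41

Step 1: Count the frequency of each value:
  1: appears 1 time(s)
  4: appears 1 time(s)
  18: appears 1 time(s)
  21: appears 1 time(s)
  23: appears 1 time(s)
  35: appears 1 time(s)
  41: appears 3 time(s)
  42: appears 1 time(s)
  43: appears 1 time(s)
  59: appears 1 time(s)
  64: appears 1 time(s)
  69: appears 1 time(s)
  70: appears 1 time(s)
  86: appears 1 time(s)
  100: appears 1 time(s)
Step 2: The value 41 appears most frequently (3 times).
Step 3: Mode = 41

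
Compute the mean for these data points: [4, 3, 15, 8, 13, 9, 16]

9.7143

Step 1: Sum all values: 4 + 3 + 15 + 8 + 13 + 9 + 16 = 68
Step 2: Count the number of values: n = 7
Step 3: Mean = sum / n = 68 / 7 = 9.7143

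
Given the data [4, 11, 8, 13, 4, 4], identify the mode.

4

Step 1: Count the frequency of each value:
  4: appears 3 time(s)
  8: appears 1 time(s)
  11: appears 1 time(s)
  13: appears 1 time(s)
Step 2: The value 4 appears most frequently (3 times).
Step 3: Mode = 4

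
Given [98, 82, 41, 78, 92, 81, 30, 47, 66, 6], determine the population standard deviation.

28.3812

Step 1: Compute the mean: 62.1
Step 2: Sum of squared deviations from the mean: 8054.9
Step 3: Population variance = 8054.9 / 10 = 805.49
Step 4: Standard deviation = sqrt(805.49) = 28.3812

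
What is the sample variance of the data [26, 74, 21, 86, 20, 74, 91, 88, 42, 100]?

996.1778

Step 1: Compute the mean: (26 + 74 + 21 + 86 + 20 + 74 + 91 + 88 + 42 + 100) / 10 = 62.2
Step 2: Compute squared deviations from the mean:
  (26 - 62.2)^2 = 1310.44
  (74 - 62.2)^2 = 139.24
  (21 - 62.2)^2 = 1697.44
  (86 - 62.2)^2 = 566.44
  (20 - 62.2)^2 = 1780.84
  (74 - 62.2)^2 = 139.24
  (91 - 62.2)^2 = 829.44
  (88 - 62.2)^2 = 665.64
  (42 - 62.2)^2 = 408.04
  (100 - 62.2)^2 = 1428.84
Step 3: Sum of squared deviations = 8965.6
Step 4: Sample variance = 8965.6 / 9 = 996.1778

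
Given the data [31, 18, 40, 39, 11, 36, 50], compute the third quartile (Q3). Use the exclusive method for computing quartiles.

40

Step 1: Sort the data: [11, 18, 31, 36, 39, 40, 50]
Step 2: n = 7
Step 3: Using the exclusive quartile method:
  Q1 = 18
  Q2 (median) = 36
  Q3 = 40
  IQR = Q3 - Q1 = 40 - 18 = 22
Step 4: Q3 = 40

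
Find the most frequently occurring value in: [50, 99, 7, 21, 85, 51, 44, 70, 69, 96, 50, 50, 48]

50

Step 1: Count the frequency of each value:
  7: appears 1 time(s)
  21: appears 1 time(s)
  44: appears 1 time(s)
  48: appears 1 time(s)
  50: appears 3 time(s)
  51: appears 1 time(s)
  69: appears 1 time(s)
  70: appears 1 time(s)
  85: appears 1 time(s)
  96: appears 1 time(s)
  99: appears 1 time(s)
Step 2: The value 50 appears most frequently (3 times).
Step 3: Mode = 50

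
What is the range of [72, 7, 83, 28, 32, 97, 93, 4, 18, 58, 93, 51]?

93

Step 1: Identify the maximum value: max = 97
Step 2: Identify the minimum value: min = 4
Step 3: Range = max - min = 97 - 4 = 93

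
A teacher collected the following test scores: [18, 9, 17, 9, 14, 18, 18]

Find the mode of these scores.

18

Step 1: Count the frequency of each value:
  9: appears 2 time(s)
  14: appears 1 time(s)
  17: appears 1 time(s)
  18: appears 3 time(s)
Step 2: The value 18 appears most frequently (3 times).
Step 3: Mode = 18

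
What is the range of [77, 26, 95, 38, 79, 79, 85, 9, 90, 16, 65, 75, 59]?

86

Step 1: Identify the maximum value: max = 95
Step 2: Identify the minimum value: min = 9
Step 3: Range = max - min = 95 - 9 = 86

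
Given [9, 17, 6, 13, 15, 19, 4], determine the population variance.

27.551

Step 1: Compute the mean: (9 + 17 + 6 + 13 + 15 + 19 + 4) / 7 = 11.8571
Step 2: Compute squared deviations from the mean:
  (9 - 11.8571)^2 = 8.1633
  (17 - 11.8571)^2 = 26.449
  (6 - 11.8571)^2 = 34.3061
  (13 - 11.8571)^2 = 1.3061
  (15 - 11.8571)^2 = 9.8776
  (19 - 11.8571)^2 = 51.0204
  (4 - 11.8571)^2 = 61.7347
Step 3: Sum of squared deviations = 192.8571
Step 4: Population variance = 192.8571 / 7 = 27.551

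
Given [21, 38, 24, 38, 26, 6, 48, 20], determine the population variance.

151.9844

Step 1: Compute the mean: (21 + 38 + 24 + 38 + 26 + 6 + 48 + 20) / 8 = 27.625
Step 2: Compute squared deviations from the mean:
  (21 - 27.625)^2 = 43.8906
  (38 - 27.625)^2 = 107.6406
  (24 - 27.625)^2 = 13.1406
  (38 - 27.625)^2 = 107.6406
  (26 - 27.625)^2 = 2.6406
  (6 - 27.625)^2 = 467.6406
  (48 - 27.625)^2 = 415.1406
  (20 - 27.625)^2 = 58.1406
Step 3: Sum of squared deviations = 1215.875
Step 4: Population variance = 1215.875 / 8 = 151.9844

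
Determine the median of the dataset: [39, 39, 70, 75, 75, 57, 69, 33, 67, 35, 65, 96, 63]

65

Step 1: Sort the data in ascending order: [33, 35, 39, 39, 57, 63, 65, 67, 69, 70, 75, 75, 96]
Step 2: The number of values is n = 13.
Step 3: Since n is odd, the median is the middle value at position 7: 65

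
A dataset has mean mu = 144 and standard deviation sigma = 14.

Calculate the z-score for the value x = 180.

2.5714

Step 1: Recall the z-score formula: z = (x - mu) / sigma
Step 2: Substitute values: z = (180 - 144) / 14
Step 3: z = 36 / 14 = 2.5714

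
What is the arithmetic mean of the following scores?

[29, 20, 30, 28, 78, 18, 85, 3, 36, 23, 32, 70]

37.6667

Step 1: Sum all values: 29 + 20 + 30 + 28 + 78 + 18 + 85 + 3 + 36 + 23 + 32 + 70 = 452
Step 2: Count the number of values: n = 12
Step 3: Mean = sum / n = 452 / 12 = 37.6667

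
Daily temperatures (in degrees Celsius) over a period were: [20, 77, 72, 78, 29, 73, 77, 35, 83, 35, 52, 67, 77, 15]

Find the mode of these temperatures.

77

Step 1: Count the frequency of each value:
  15: appears 1 time(s)
  20: appears 1 time(s)
  29: appears 1 time(s)
  35: appears 2 time(s)
  52: appears 1 time(s)
  67: appears 1 time(s)
  72: appears 1 time(s)
  73: appears 1 time(s)
  77: appears 3 time(s)
  78: appears 1 time(s)
  83: appears 1 time(s)
Step 2: The value 77 appears most frequently (3 times).
Step 3: Mode = 77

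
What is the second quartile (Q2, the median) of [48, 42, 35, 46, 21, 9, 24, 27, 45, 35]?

35

Step 1: Sort the data: [9, 21, 24, 27, 35, 35, 42, 45, 46, 48]
Step 2: n = 10
Step 3: Q2 is the median. Since n is even, it is the average of the values at positions 5 and 6:
  Q2 = (35 + 35) / 2 = 35
Step 4: Q2 = 35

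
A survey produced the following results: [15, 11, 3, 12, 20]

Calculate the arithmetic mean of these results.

12.2

Step 1: Sum all values: 15 + 11 + 3 + 12 + 20 = 61
Step 2: Count the number of values: n = 5
Step 3: Mean = sum / n = 61 / 5 = 12.2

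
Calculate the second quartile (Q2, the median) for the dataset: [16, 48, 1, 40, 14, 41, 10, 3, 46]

16

Step 1: Sort the data: [1, 3, 10, 14, 16, 40, 41, 46, 48]
Step 2: n = 9
Step 3: Q2 is the median. Since n is odd, it is the middle value at position 5: 16
Step 4: Q2 = 16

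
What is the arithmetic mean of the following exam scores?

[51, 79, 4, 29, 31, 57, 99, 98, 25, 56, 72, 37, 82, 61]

55.7857

Step 1: Sum all values: 51 + 79 + 4 + 29 + 31 + 57 + 99 + 98 + 25 + 56 + 72 + 37 + 82 + 61 = 781
Step 2: Count the number of values: n = 14
Step 3: Mean = sum / n = 781 / 14 = 55.7857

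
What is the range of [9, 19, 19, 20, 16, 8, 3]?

17

Step 1: Identify the maximum value: max = 20
Step 2: Identify the minimum value: min = 3
Step 3: Range = max - min = 20 - 3 = 17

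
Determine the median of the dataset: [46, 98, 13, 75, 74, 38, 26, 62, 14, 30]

42

Step 1: Sort the data in ascending order: [13, 14, 26, 30, 38, 46, 62, 74, 75, 98]
Step 2: The number of values is n = 10.
Step 3: Since n is even, the median is the average of positions 5 and 6:
  Median = (38 + 46) / 2 = 42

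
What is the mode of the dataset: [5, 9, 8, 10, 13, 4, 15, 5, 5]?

5

Step 1: Count the frequency of each value:
  4: appears 1 time(s)
  5: appears 3 time(s)
  8: appears 1 time(s)
  9: appears 1 time(s)
  10: appears 1 time(s)
  13: appears 1 time(s)
  15: appears 1 time(s)
Step 2: The value 5 appears most frequently (3 times).
Step 3: Mode = 5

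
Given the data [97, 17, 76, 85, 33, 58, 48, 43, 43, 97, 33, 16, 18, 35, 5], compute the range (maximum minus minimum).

92

Step 1: Identify the maximum value: max = 97
Step 2: Identify the minimum value: min = 5
Step 3: Range = max - min = 97 - 5 = 92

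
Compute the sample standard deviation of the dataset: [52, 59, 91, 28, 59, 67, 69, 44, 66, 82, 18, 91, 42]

22.3512

Step 1: Compute the mean: 59.0769
Step 2: Sum of squared deviations from the mean: 5994.9231
Step 3: Sample variance = 5994.9231 / 12 = 499.5769
Step 4: Standard deviation = sqrt(499.5769) = 22.3512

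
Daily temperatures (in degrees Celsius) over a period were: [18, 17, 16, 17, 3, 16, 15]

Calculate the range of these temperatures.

15

Step 1: Identify the maximum value: max = 18
Step 2: Identify the minimum value: min = 3
Step 3: Range = max - min = 18 - 3 = 15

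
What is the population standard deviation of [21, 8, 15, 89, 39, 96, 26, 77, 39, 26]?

30.2992

Step 1: Compute the mean: 43.6
Step 2: Sum of squared deviations from the mean: 9180.4
Step 3: Population variance = 9180.4 / 10 = 918.04
Step 4: Standard deviation = sqrt(918.04) = 30.2992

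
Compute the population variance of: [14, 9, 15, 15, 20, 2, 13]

27.6735

Step 1: Compute the mean: (14 + 9 + 15 + 15 + 20 + 2 + 13) / 7 = 12.5714
Step 2: Compute squared deviations from the mean:
  (14 - 12.5714)^2 = 2.0408
  (9 - 12.5714)^2 = 12.7551
  (15 - 12.5714)^2 = 5.898
  (15 - 12.5714)^2 = 5.898
  (20 - 12.5714)^2 = 55.1837
  (2 - 12.5714)^2 = 111.7551
  (13 - 12.5714)^2 = 0.1837
Step 3: Sum of squared deviations = 193.7143
Step 4: Population variance = 193.7143 / 7 = 27.6735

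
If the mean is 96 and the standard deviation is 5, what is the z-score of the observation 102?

1.2

Step 1: Recall the z-score formula: z = (x - mu) / sigma
Step 2: Substitute values: z = (102 - 96) / 5
Step 3: z = 6 / 5 = 1.2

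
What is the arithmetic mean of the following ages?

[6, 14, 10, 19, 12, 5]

11

Step 1: Sum all values: 6 + 14 + 10 + 19 + 12 + 5 = 66
Step 2: Count the number of values: n = 6
Step 3: Mean = sum / n = 66 / 6 = 11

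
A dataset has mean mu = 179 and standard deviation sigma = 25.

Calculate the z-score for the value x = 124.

-2.2

Step 1: Recall the z-score formula: z = (x - mu) / sigma
Step 2: Substitute values: z = (124 - 179) / 25
Step 3: z = -55 / 25 = -2.2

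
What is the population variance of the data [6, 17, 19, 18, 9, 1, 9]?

40.2041

Step 1: Compute the mean: (6 + 17 + 19 + 18 + 9 + 1 + 9) / 7 = 11.2857
Step 2: Compute squared deviations from the mean:
  (6 - 11.2857)^2 = 27.9388
  (17 - 11.2857)^2 = 32.6531
  (19 - 11.2857)^2 = 59.5102
  (18 - 11.2857)^2 = 45.0816
  (9 - 11.2857)^2 = 5.2245
  (1 - 11.2857)^2 = 105.7959
  (9 - 11.2857)^2 = 5.2245
Step 3: Sum of squared deviations = 281.4286
Step 4: Population variance = 281.4286 / 7 = 40.2041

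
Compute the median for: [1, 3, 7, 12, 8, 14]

7.5

Step 1: Sort the data in ascending order: [1, 3, 7, 8, 12, 14]
Step 2: The number of values is n = 6.
Step 3: Since n is even, the median is the average of positions 3 and 4:
  Median = (7 + 8) / 2 = 7.5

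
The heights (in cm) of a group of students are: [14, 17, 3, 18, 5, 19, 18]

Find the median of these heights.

17

Step 1: Sort the data in ascending order: [3, 5, 14, 17, 18, 18, 19]
Step 2: The number of values is n = 7.
Step 3: Since n is odd, the median is the middle value at position 4: 17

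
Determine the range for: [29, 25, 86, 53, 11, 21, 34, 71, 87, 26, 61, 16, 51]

76

Step 1: Identify the maximum value: max = 87
Step 2: Identify the minimum value: min = 11
Step 3: Range = max - min = 87 - 11 = 76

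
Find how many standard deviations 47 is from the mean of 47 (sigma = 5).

0

Step 1: Recall the z-score formula: z = (x - mu) / sigma
Step 2: Substitute values: z = (47 - 47) / 5
Step 3: z = 0 / 5 = 0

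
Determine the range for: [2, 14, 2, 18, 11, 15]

16

Step 1: Identify the maximum value: max = 18
Step 2: Identify the minimum value: min = 2
Step 3: Range = max - min = 18 - 2 = 16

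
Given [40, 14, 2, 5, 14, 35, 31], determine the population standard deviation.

13.9737

Step 1: Compute the mean: 20.1429
Step 2: Sum of squared deviations from the mean: 1366.8571
Step 3: Population variance = 1366.8571 / 7 = 195.2653
Step 4: Standard deviation = sqrt(195.2653) = 13.9737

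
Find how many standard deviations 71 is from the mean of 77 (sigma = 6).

-1

Step 1: Recall the z-score formula: z = (x - mu) / sigma
Step 2: Substitute values: z = (71 - 77) / 6
Step 3: z = -6 / 6 = -1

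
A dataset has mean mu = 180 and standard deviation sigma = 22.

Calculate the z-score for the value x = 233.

2.4091

Step 1: Recall the z-score formula: z = (x - mu) / sigma
Step 2: Substitute values: z = (233 - 180) / 22
Step 3: z = 53 / 22 = 2.4091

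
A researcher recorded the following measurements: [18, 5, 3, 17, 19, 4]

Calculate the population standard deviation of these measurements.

7.0475

Step 1: Compute the mean: 11
Step 2: Sum of squared deviations from the mean: 298
Step 3: Population variance = 298 / 6 = 49.6667
Step 4: Standard deviation = sqrt(49.6667) = 7.0475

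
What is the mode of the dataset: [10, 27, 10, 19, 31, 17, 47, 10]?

10

Step 1: Count the frequency of each value:
  10: appears 3 time(s)
  17: appears 1 time(s)
  19: appears 1 time(s)
  27: appears 1 time(s)
  31: appears 1 time(s)
  47: appears 1 time(s)
Step 2: The value 10 appears most frequently (3 times).
Step 3: Mode = 10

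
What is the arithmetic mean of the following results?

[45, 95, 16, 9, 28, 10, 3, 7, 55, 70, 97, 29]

38.6667

Step 1: Sum all values: 45 + 95 + 16 + 9 + 28 + 10 + 3 + 7 + 55 + 70 + 97 + 29 = 464
Step 2: Count the number of values: n = 12
Step 3: Mean = sum / n = 464 / 12 = 38.6667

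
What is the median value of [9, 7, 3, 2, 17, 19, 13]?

9

Step 1: Sort the data in ascending order: [2, 3, 7, 9, 13, 17, 19]
Step 2: The number of values is n = 7.
Step 3: Since n is odd, the median is the middle value at position 4: 9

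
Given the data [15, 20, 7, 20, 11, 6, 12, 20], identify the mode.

20

Step 1: Count the frequency of each value:
  6: appears 1 time(s)
  7: appears 1 time(s)
  11: appears 1 time(s)
  12: appears 1 time(s)
  15: appears 1 time(s)
  20: appears 3 time(s)
Step 2: The value 20 appears most frequently (3 times).
Step 3: Mode = 20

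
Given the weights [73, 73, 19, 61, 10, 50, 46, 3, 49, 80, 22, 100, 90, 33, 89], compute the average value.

53.2

Step 1: Sum all values: 73 + 73 + 19 + 61 + 10 + 50 + 46 + 3 + 49 + 80 + 22 + 100 + 90 + 33 + 89 = 798
Step 2: Count the number of values: n = 15
Step 3: Mean = sum / n = 798 / 15 = 53.2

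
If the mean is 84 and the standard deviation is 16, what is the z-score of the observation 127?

2.6875

Step 1: Recall the z-score formula: z = (x - mu) / sigma
Step 2: Substitute values: z = (127 - 84) / 16
Step 3: z = 43 / 16 = 2.6875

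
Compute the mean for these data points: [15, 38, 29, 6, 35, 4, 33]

22.8571

Step 1: Sum all values: 15 + 38 + 29 + 6 + 35 + 4 + 33 = 160
Step 2: Count the number of values: n = 7
Step 3: Mean = sum / n = 160 / 7 = 22.8571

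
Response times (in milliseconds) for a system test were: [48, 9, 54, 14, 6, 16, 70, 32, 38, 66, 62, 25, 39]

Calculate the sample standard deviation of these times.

22.0864

Step 1: Compute the mean: 36.8462
Step 2: Sum of squared deviations from the mean: 5853.6923
Step 3: Sample variance = 5853.6923 / 12 = 487.8077
Step 4: Standard deviation = sqrt(487.8077) = 22.0864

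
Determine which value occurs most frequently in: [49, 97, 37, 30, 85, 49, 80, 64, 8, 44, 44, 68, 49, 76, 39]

49

Step 1: Count the frequency of each value:
  8: appears 1 time(s)
  30: appears 1 time(s)
  37: appears 1 time(s)
  39: appears 1 time(s)
  44: appears 2 time(s)
  49: appears 3 time(s)
  64: appears 1 time(s)
  68: appears 1 time(s)
  76: appears 1 time(s)
  80: appears 1 time(s)
  85: appears 1 time(s)
  97: appears 1 time(s)
Step 2: The value 49 appears most frequently (3 times).
Step 3: Mode = 49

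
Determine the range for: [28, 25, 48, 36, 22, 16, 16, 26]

32

Step 1: Identify the maximum value: max = 48
Step 2: Identify the minimum value: min = 16
Step 3: Range = max - min = 48 - 16 = 32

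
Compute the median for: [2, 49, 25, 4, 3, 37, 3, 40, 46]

25

Step 1: Sort the data in ascending order: [2, 3, 3, 4, 25, 37, 40, 46, 49]
Step 2: The number of values is n = 9.
Step 3: Since n is odd, the median is the middle value at position 5: 25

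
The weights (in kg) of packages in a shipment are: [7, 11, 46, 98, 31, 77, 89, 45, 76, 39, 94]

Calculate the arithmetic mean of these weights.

55.7273

Step 1: Sum all values: 7 + 11 + 46 + 98 + 31 + 77 + 89 + 45 + 76 + 39 + 94 = 613
Step 2: Count the number of values: n = 11
Step 3: Mean = sum / n = 613 / 11 = 55.7273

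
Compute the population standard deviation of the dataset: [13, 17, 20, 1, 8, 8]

6.3092

Step 1: Compute the mean: 11.1667
Step 2: Sum of squared deviations from the mean: 238.8333
Step 3: Population variance = 238.8333 / 6 = 39.8056
Step 4: Standard deviation = sqrt(39.8056) = 6.3092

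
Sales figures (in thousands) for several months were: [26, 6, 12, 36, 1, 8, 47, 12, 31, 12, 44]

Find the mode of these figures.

12

Step 1: Count the frequency of each value:
  1: appears 1 time(s)
  6: appears 1 time(s)
  8: appears 1 time(s)
  12: appears 3 time(s)
  26: appears 1 time(s)
  31: appears 1 time(s)
  36: appears 1 time(s)
  44: appears 1 time(s)
  47: appears 1 time(s)
Step 2: The value 12 appears most frequently (3 times).
Step 3: Mode = 12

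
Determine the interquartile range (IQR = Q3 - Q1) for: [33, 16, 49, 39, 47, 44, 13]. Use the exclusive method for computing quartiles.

31

Step 1: Sort the data: [13, 16, 33, 39, 44, 47, 49]
Step 2: n = 7
Step 3: Using the exclusive quartile method:
  Q1 = 16
  Q2 (median) = 39
  Q3 = 47
  IQR = Q3 - Q1 = 47 - 16 = 31
Step 4: IQR = 31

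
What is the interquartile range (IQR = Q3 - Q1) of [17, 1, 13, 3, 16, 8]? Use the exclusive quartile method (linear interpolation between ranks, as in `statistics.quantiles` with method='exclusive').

13.75

Step 1: Sort the data: [1, 3, 8, 13, 16, 17]
Step 2: n = 6
Step 3: Using the exclusive quartile method:
  Q1 = 2.5
  Q2 (median) = 10.5
  Q3 = 16.25
  IQR = Q3 - Q1 = 16.25 - 2.5 = 13.75
Step 4: IQR = 13.75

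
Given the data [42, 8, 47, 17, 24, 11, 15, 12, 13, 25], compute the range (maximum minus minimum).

39

Step 1: Identify the maximum value: max = 47
Step 2: Identify the minimum value: min = 8
Step 3: Range = max - min = 47 - 8 = 39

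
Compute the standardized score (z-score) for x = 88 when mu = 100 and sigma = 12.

-1

Step 1: Recall the z-score formula: z = (x - mu) / sigma
Step 2: Substitute values: z = (88 - 100) / 12
Step 3: z = -12 / 12 = -1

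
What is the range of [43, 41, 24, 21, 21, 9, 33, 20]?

34

Step 1: Identify the maximum value: max = 43
Step 2: Identify the minimum value: min = 9
Step 3: Range = max - min = 43 - 9 = 34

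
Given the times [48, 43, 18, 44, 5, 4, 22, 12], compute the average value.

24.5

Step 1: Sum all values: 48 + 43 + 18 + 44 + 5 + 4 + 22 + 12 = 196
Step 2: Count the number of values: n = 8
Step 3: Mean = sum / n = 196 / 8 = 24.5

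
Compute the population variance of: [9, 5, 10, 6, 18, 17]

25.1389

Step 1: Compute the mean: (9 + 5 + 10 + 6 + 18 + 17) / 6 = 10.8333
Step 2: Compute squared deviations from the mean:
  (9 - 10.8333)^2 = 3.3611
  (5 - 10.8333)^2 = 34.0278
  (10 - 10.8333)^2 = 0.6944
  (6 - 10.8333)^2 = 23.3611
  (18 - 10.8333)^2 = 51.3611
  (17 - 10.8333)^2 = 38.0278
Step 3: Sum of squared deviations = 150.8333
Step 4: Population variance = 150.8333 / 6 = 25.1389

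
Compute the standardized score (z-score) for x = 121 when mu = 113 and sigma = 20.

0.4

Step 1: Recall the z-score formula: z = (x - mu) / sigma
Step 2: Substitute values: z = (121 - 113) / 20
Step 3: z = 8 / 20 = 0.4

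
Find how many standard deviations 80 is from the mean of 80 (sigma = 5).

0

Step 1: Recall the z-score formula: z = (x - mu) / sigma
Step 2: Substitute values: z = (80 - 80) / 5
Step 3: z = 0 / 5 = 0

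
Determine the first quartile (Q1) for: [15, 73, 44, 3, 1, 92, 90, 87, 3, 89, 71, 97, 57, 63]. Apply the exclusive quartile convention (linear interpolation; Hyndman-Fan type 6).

12

Step 1: Sort the data: [1, 3, 3, 15, 44, 57, 63, 71, 73, 87, 89, 90, 92, 97]
Step 2: n = 14
Step 3: Using the exclusive quartile method:
  Q1 = 12
  Q2 (median) = 67
  Q3 = 89.25
  IQR = Q3 - Q1 = 89.25 - 12 = 77.25
Step 4: Q1 = 12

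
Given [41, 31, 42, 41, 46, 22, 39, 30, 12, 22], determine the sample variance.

123.1556

Step 1: Compute the mean: (41 + 31 + 42 + 41 + 46 + 22 + 39 + 30 + 12 + 22) / 10 = 32.6
Step 2: Compute squared deviations from the mean:
  (41 - 32.6)^2 = 70.56
  (31 - 32.6)^2 = 2.56
  (42 - 32.6)^2 = 88.36
  (41 - 32.6)^2 = 70.56
  (46 - 32.6)^2 = 179.56
  (22 - 32.6)^2 = 112.36
  (39 - 32.6)^2 = 40.96
  (30 - 32.6)^2 = 6.76
  (12 - 32.6)^2 = 424.36
  (22 - 32.6)^2 = 112.36
Step 3: Sum of squared deviations = 1108.4
Step 4: Sample variance = 1108.4 / 9 = 123.1556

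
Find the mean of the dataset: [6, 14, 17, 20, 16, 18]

15.1667

Step 1: Sum all values: 6 + 14 + 17 + 20 + 16 + 18 = 91
Step 2: Count the number of values: n = 6
Step 3: Mean = sum / n = 91 / 6 = 15.1667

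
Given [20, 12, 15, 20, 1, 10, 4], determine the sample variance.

54.2381

Step 1: Compute the mean: (20 + 12 + 15 + 20 + 1 + 10 + 4) / 7 = 11.7143
Step 2: Compute squared deviations from the mean:
  (20 - 11.7143)^2 = 68.6531
  (12 - 11.7143)^2 = 0.0816
  (15 - 11.7143)^2 = 10.7959
  (20 - 11.7143)^2 = 68.6531
  (1 - 11.7143)^2 = 114.7959
  (10 - 11.7143)^2 = 2.9388
  (4 - 11.7143)^2 = 59.5102
Step 3: Sum of squared deviations = 325.4286
Step 4: Sample variance = 325.4286 / 6 = 54.2381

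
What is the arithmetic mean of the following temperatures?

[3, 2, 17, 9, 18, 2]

8.5

Step 1: Sum all values: 3 + 2 + 17 + 9 + 18 + 2 = 51
Step 2: Count the number of values: n = 6
Step 3: Mean = sum / n = 51 / 6 = 8.5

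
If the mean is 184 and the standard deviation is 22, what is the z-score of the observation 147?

-1.6818

Step 1: Recall the z-score formula: z = (x - mu) / sigma
Step 2: Substitute values: z = (147 - 184) / 22
Step 3: z = -37 / 22 = -1.6818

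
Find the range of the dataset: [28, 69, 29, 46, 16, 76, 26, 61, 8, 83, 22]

75

Step 1: Identify the maximum value: max = 83
Step 2: Identify the minimum value: min = 8
Step 3: Range = max - min = 83 - 8 = 75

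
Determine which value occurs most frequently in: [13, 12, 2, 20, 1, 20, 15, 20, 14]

20

Step 1: Count the frequency of each value:
  1: appears 1 time(s)
  2: appears 1 time(s)
  12: appears 1 time(s)
  13: appears 1 time(s)
  14: appears 1 time(s)
  15: appears 1 time(s)
  20: appears 3 time(s)
Step 2: The value 20 appears most frequently (3 times).
Step 3: Mode = 20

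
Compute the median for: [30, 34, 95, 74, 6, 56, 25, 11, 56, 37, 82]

37

Step 1: Sort the data in ascending order: [6, 11, 25, 30, 34, 37, 56, 56, 74, 82, 95]
Step 2: The number of values is n = 11.
Step 3: Since n is odd, the median is the middle value at position 6: 37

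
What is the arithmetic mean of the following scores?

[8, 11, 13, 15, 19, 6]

12

Step 1: Sum all values: 8 + 11 + 13 + 15 + 19 + 6 = 72
Step 2: Count the number of values: n = 6
Step 3: Mean = sum / n = 72 / 6 = 12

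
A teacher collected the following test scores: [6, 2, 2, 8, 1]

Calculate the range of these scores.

7

Step 1: Identify the maximum value: max = 8
Step 2: Identify the minimum value: min = 1
Step 3: Range = max - min = 8 - 1 = 7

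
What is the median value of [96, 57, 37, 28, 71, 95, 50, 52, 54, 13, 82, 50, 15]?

52

Step 1: Sort the data in ascending order: [13, 15, 28, 37, 50, 50, 52, 54, 57, 71, 82, 95, 96]
Step 2: The number of values is n = 13.
Step 3: Since n is odd, the median is the middle value at position 7: 52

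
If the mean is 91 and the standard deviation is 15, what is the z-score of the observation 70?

-1.4

Step 1: Recall the z-score formula: z = (x - mu) / sigma
Step 2: Substitute values: z = (70 - 91) / 15
Step 3: z = -21 / 15 = -1.4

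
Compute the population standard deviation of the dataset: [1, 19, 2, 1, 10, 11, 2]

6.4333

Step 1: Compute the mean: 6.5714
Step 2: Sum of squared deviations from the mean: 289.7143
Step 3: Population variance = 289.7143 / 7 = 41.3878
Step 4: Standard deviation = sqrt(41.3878) = 6.4333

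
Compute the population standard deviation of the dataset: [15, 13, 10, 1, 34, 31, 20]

10.793

Step 1: Compute the mean: 17.7143
Step 2: Sum of squared deviations from the mean: 815.4286
Step 3: Population variance = 815.4286 / 7 = 116.4898
Step 4: Standard deviation = sqrt(116.4898) = 10.793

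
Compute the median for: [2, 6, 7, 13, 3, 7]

6.5

Step 1: Sort the data in ascending order: [2, 3, 6, 7, 7, 13]
Step 2: The number of values is n = 6.
Step 3: Since n is even, the median is the average of positions 3 and 4:
  Median = (6 + 7) / 2 = 6.5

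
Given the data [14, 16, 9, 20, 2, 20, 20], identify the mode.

20

Step 1: Count the frequency of each value:
  2: appears 1 time(s)
  9: appears 1 time(s)
  14: appears 1 time(s)
  16: appears 1 time(s)
  20: appears 3 time(s)
Step 2: The value 20 appears most frequently (3 times).
Step 3: Mode = 20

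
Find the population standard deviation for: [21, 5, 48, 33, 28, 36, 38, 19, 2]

14.4154

Step 1: Compute the mean: 25.5556
Step 2: Sum of squared deviations from the mean: 1870.2222
Step 3: Population variance = 1870.2222 / 9 = 207.8025
Step 4: Standard deviation = sqrt(207.8025) = 14.4154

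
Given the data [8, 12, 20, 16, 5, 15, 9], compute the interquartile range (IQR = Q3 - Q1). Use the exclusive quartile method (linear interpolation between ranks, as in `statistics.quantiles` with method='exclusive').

8

Step 1: Sort the data: [5, 8, 9, 12, 15, 16, 20]
Step 2: n = 7
Step 3: Using the exclusive quartile method:
  Q1 = 8
  Q2 (median) = 12
  Q3 = 16
  IQR = Q3 - Q1 = 16 - 8 = 8
Step 4: IQR = 8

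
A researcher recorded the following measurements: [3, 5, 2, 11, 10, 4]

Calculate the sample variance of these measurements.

14.1667

Step 1: Compute the mean: (3 + 5 + 2 + 11 + 10 + 4) / 6 = 5.8333
Step 2: Compute squared deviations from the mean:
  (3 - 5.8333)^2 = 8.0278
  (5 - 5.8333)^2 = 0.6944
  (2 - 5.8333)^2 = 14.6944
  (11 - 5.8333)^2 = 26.6944
  (10 - 5.8333)^2 = 17.3611
  (4 - 5.8333)^2 = 3.3611
Step 3: Sum of squared deviations = 70.8333
Step 4: Sample variance = 70.8333 / 5 = 14.1667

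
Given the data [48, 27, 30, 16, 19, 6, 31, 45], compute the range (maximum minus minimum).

42

Step 1: Identify the maximum value: max = 48
Step 2: Identify the minimum value: min = 6
Step 3: Range = max - min = 48 - 6 = 42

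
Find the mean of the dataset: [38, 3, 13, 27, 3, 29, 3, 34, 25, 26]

20.1

Step 1: Sum all values: 38 + 3 + 13 + 27 + 3 + 29 + 3 + 34 + 25 + 26 = 201
Step 2: Count the number of values: n = 10
Step 3: Mean = sum / n = 201 / 10 = 20.1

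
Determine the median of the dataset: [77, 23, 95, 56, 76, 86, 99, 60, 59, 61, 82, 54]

68.5

Step 1: Sort the data in ascending order: [23, 54, 56, 59, 60, 61, 76, 77, 82, 86, 95, 99]
Step 2: The number of values is n = 12.
Step 3: Since n is even, the median is the average of positions 6 and 7:
  Median = (61 + 76) / 2 = 68.5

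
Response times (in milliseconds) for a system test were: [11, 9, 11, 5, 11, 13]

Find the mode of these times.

11

Step 1: Count the frequency of each value:
  5: appears 1 time(s)
  9: appears 1 time(s)
  11: appears 3 time(s)
  13: appears 1 time(s)
Step 2: The value 11 appears most frequently (3 times).
Step 3: Mode = 11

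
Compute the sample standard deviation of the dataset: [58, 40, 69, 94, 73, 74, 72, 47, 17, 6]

27.556

Step 1: Compute the mean: 55
Step 2: Sum of squared deviations from the mean: 6834
Step 3: Sample variance = 6834 / 9 = 759.3333
Step 4: Standard deviation = sqrt(759.3333) = 27.556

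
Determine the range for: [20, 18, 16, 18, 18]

4

Step 1: Identify the maximum value: max = 20
Step 2: Identify the minimum value: min = 16
Step 3: Range = max - min = 20 - 16 = 4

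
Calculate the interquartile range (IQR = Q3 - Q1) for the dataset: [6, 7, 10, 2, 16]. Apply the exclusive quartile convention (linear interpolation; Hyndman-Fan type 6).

9

Step 1: Sort the data: [2, 6, 7, 10, 16]
Step 2: n = 5
Step 3: Using the exclusive quartile method:
  Q1 = 4
  Q2 (median) = 7
  Q3 = 13
  IQR = Q3 - Q1 = 13 - 4 = 9
Step 4: IQR = 9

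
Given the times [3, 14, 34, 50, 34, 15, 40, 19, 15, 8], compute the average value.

23.2

Step 1: Sum all values: 3 + 14 + 34 + 50 + 34 + 15 + 40 + 19 + 15 + 8 = 232
Step 2: Count the number of values: n = 10
Step 3: Mean = sum / n = 232 / 10 = 23.2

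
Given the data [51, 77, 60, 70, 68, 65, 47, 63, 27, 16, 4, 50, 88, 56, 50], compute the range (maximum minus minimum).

84

Step 1: Identify the maximum value: max = 88
Step 2: Identify the minimum value: min = 4
Step 3: Range = max - min = 88 - 4 = 84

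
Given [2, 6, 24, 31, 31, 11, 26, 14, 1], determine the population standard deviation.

11.3703

Step 1: Compute the mean: 16.2222
Step 2: Sum of squared deviations from the mean: 1163.5556
Step 3: Population variance = 1163.5556 / 9 = 129.284
Step 4: Standard deviation = sqrt(129.284) = 11.3703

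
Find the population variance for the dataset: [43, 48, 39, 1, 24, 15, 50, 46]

280.9375

Step 1: Compute the mean: (43 + 48 + 39 + 1 + 24 + 15 + 50 + 46) / 8 = 33.25
Step 2: Compute squared deviations from the mean:
  (43 - 33.25)^2 = 95.0625
  (48 - 33.25)^2 = 217.5625
  (39 - 33.25)^2 = 33.0625
  (1 - 33.25)^2 = 1040.0625
  (24 - 33.25)^2 = 85.5625
  (15 - 33.25)^2 = 333.0625
  (50 - 33.25)^2 = 280.5625
  (46 - 33.25)^2 = 162.5625
Step 3: Sum of squared deviations = 2247.5
Step 4: Population variance = 2247.5 / 8 = 280.9375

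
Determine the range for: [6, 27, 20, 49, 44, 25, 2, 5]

47

Step 1: Identify the maximum value: max = 49
Step 2: Identify the minimum value: min = 2
Step 3: Range = max - min = 49 - 2 = 47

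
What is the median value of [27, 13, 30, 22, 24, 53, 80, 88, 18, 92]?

28.5

Step 1: Sort the data in ascending order: [13, 18, 22, 24, 27, 30, 53, 80, 88, 92]
Step 2: The number of values is n = 10.
Step 3: Since n is even, the median is the average of positions 5 and 6:
  Median = (27 + 30) / 2 = 28.5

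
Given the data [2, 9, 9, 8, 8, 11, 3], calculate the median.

8

Step 1: Sort the data in ascending order: [2, 3, 8, 8, 9, 9, 11]
Step 2: The number of values is n = 7.
Step 3: Since n is odd, the median is the middle value at position 4: 8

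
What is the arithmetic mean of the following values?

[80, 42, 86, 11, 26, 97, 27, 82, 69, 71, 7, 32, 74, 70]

55.2857

Step 1: Sum all values: 80 + 42 + 86 + 11 + 26 + 97 + 27 + 82 + 69 + 71 + 7 + 32 + 74 + 70 = 774
Step 2: Count the number of values: n = 14
Step 3: Mean = sum / n = 774 / 14 = 55.2857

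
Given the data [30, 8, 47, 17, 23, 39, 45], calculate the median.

30

Step 1: Sort the data in ascending order: [8, 17, 23, 30, 39, 45, 47]
Step 2: The number of values is n = 7.
Step 3: Since n is odd, the median is the middle value at position 4: 30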